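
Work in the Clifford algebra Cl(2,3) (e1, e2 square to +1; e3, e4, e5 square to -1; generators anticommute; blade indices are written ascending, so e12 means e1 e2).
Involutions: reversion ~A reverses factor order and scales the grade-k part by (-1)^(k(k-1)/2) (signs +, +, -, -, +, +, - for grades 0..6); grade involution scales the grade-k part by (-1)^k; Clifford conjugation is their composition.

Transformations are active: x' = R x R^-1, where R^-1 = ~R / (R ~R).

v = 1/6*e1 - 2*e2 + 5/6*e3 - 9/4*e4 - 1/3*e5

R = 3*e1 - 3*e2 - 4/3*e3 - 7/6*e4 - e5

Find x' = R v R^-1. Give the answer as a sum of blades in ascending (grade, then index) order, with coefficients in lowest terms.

~R = 3*e1 - 3*e2 - 4/3*e3 - 7/6*e4 - e5, and R ~R = 499/36, so R^-1 = ~R / (499/36).
R v = 335/72 - 11/2*e12 + 49/18*e13 - 59/9*e14 - 5/6*e15 - 31/6*e23 + 53/12*e24 - e25 + 143/36*e34 + 23/18*e35 - 67/36*e45
Answer: 5531/2994*e1 - 7/499*e2 - 1725/998*e3 + 8783/5988*e4 - 506/1497*e5


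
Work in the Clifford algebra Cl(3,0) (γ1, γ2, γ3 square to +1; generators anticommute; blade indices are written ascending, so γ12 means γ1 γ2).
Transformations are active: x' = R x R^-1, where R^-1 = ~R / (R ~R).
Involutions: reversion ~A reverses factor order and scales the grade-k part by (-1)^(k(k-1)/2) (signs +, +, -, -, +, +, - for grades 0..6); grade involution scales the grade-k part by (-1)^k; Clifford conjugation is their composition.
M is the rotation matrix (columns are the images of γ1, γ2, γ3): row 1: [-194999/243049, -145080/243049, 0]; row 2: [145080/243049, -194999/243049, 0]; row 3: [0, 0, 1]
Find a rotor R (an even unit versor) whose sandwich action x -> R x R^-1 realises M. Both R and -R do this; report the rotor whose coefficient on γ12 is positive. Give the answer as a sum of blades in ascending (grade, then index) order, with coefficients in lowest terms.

Method: write R = a + b12*γ12 + b13*γ13 + b23*γ23 with a^2 + b12^2 + b13^2 + b23^2 = 1 (so R^-1 = ~R). Expanding the columns R e_j ~R gives tr M = 4a^2 - 1 and, from the antisymmetric part, M21 - M12 = -4a*b12, M13 - M31 = 4a*b13, M32 - M23 = -4a*b23.
Here tr M = -146949/243049, so a^2 = (1 + tr M)/4 = 24025/243049 and a = ±155/493. Taking a = 155/493: M21 - M12 = 290160/243049, M13 - M31 = 0, M32 - M23 = 0, giving b12 = -468/493, b13 = 0, b23 = 0, i.e. R = 155/493 - 468/493*γ12.
Its γ12 coefficient is negative, so report the other preimage -R.
Answer: -155/493 + 468/493*γ12. Uniqueness: Spin(3) -> SO(3) maps R and -R to the same rotation of trace -146949/243049; fixing the sign of the γ12 coefficient removes the ambiguity.


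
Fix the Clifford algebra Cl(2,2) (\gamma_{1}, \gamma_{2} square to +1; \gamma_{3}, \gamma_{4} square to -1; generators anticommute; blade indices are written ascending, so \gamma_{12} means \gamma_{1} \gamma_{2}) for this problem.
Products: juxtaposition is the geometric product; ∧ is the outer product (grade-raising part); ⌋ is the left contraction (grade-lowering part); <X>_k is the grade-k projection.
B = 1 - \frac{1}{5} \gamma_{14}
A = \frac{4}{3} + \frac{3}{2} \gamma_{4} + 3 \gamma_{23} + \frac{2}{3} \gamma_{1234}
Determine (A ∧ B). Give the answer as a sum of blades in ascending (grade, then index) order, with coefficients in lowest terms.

step 1: \frac{4}{3} + \frac{3}{2} \gamma_{4} - \frac{4}{15} \gamma_{14} + 3 \gamma_{23} + \frac{1}{15} \gamma_{1234}
Answer: \frac{4}{3} + \frac{3}{2} \gamma_{4} - \frac{4}{15} \gamma_{14} + 3 \gamma_{23} + \frac{1}{15} \gamma_{1234}


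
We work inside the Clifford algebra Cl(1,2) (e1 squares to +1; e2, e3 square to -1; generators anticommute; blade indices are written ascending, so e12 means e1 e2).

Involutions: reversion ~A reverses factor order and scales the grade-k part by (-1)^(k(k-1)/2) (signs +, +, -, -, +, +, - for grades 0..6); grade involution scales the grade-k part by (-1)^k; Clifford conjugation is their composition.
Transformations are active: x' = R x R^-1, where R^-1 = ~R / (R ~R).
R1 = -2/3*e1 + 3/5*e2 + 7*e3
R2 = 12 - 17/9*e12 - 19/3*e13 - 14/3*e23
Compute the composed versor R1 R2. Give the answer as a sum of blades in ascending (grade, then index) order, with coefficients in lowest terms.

Distribute over the terms of R1 (each basis-blade product reordered to ascending indices, repeated generators contracted through their squares):
(-2/3*e1) R2 = -8*e1 + 34/27*e2 + 38/9*e3 + 28/9*e123
(3/5*e2) R2 = -17/15*e1 + 36/5*e2 + 14/5*e3 + 19/5*e123
(7*e3) R2 = -133/3*e1 - 98/3*e2 + 84*e3 - 119/9*e123
Summing the partial products and collecting blades:
Answer: -802/15*e1 - 3268/135*e2 + 4096/45*e3 - 284/45*e123


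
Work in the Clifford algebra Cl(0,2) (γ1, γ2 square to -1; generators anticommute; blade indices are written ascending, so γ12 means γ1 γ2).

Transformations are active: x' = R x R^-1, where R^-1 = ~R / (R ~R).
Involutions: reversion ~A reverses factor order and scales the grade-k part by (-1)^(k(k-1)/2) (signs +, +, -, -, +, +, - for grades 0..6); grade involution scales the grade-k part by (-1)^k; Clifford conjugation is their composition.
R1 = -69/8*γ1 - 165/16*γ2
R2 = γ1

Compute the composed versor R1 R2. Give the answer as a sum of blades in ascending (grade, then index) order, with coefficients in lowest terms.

Distribute over the terms of R2 (each basis-blade product reordered to ascending indices, repeated generators contracted through their squares):
R1 (γ1) = 69/8 + 165/16*γ12
Answer: 69/8 + 165/16*γ12


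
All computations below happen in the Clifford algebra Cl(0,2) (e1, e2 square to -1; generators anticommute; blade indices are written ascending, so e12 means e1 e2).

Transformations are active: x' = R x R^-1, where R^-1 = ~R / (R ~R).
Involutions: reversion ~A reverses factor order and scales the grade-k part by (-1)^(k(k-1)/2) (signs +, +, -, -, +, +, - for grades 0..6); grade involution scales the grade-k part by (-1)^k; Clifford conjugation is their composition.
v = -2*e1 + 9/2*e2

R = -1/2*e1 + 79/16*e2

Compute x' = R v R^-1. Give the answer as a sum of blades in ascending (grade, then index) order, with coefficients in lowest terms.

~R = -1/2*e1 + 79/16*e2, and R ~R = -6305/256, so R^-1 = ~R / (-6305/256).
R v = -743/32 + 61/8*e12
Answer: 6666/6305*e1 + 60649/12610*e2


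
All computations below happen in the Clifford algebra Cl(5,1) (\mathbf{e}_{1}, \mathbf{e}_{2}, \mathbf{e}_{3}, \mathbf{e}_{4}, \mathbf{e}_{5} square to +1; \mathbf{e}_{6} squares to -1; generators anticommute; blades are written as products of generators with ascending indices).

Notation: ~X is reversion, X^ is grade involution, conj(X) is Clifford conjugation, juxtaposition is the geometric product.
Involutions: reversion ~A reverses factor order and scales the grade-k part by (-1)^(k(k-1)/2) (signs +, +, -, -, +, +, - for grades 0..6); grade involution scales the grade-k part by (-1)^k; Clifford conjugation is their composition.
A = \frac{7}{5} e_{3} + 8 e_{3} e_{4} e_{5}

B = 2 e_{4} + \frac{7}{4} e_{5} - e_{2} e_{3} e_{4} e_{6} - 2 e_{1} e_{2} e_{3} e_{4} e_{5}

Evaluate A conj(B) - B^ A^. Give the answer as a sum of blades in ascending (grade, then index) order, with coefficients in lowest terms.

first term: -16 e_{1} e_{2} - \frac{84}{5} e_{3} e_{4} + \frac{271}{20} e_{3} e_{5} + \frac{7}{5} e_{2} e_{4} e_{6} - 8 e_{2} e_{5} e_{6} + \frac{14}{5} e_{1} e_{2} e_{4} e_{5}
second term: 16 e_{1} e_{2} + \frac{56}{5} e_{3} e_{4} - \frac{369}{20} e_{3} e_{5} + \frac{7}{5} e_{2} e_{4} e_{6} + 8 e_{2} e_{5} e_{6} - \frac{14}{5} e_{1} e_{2} e_{4} e_{5}
Answer: -32 e_{1} e_{2} - 28 e_{3} e_{4} + 32 e_{3} e_{5} - 16 e_{2} e_{5} e_{6} + \frac{28}{5} e_{1} e_{2} e_{4} e_{5}


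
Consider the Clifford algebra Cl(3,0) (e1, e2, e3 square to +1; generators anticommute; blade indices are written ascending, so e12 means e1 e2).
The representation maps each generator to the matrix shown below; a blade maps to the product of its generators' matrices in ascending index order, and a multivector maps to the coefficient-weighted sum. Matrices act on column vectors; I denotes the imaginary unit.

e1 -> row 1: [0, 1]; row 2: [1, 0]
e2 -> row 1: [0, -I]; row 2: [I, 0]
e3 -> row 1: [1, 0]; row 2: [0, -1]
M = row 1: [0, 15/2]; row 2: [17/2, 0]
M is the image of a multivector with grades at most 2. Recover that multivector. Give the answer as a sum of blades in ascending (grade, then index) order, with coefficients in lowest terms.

Method: 1, rho(e1), rho(e2), rho(e3) form a trace-orthogonal basis of the 2x2 complex matrices (tr(X Y) = 2 if X = Y, else 0), so M = m0*1 + m1*rho(e1) + m2*rho(e2) + m3*rho(e3) with m0 = tr(M)/2 = 0, m1 = tr(M rho(e1))/2 = 8, m2 = tr(M rho(e2))/2 = -I/2, m3 = tr(M rho(e3))/2 = 0.
Multiplying table entries, the bivector images are rho(e12) = I*rho(e3), rho(e13) = -I*rho(e2), rho(e23) = I*rho(e1); with real blade coefficients the real parts of m0..m3 are the coefficients of 1, e1, e2, e3 and the imaginary parts give the bivectors (e23: Im m1, e13: -Im m2, e12: Im m3).
Answer: 8*e1 + 1/2*e13


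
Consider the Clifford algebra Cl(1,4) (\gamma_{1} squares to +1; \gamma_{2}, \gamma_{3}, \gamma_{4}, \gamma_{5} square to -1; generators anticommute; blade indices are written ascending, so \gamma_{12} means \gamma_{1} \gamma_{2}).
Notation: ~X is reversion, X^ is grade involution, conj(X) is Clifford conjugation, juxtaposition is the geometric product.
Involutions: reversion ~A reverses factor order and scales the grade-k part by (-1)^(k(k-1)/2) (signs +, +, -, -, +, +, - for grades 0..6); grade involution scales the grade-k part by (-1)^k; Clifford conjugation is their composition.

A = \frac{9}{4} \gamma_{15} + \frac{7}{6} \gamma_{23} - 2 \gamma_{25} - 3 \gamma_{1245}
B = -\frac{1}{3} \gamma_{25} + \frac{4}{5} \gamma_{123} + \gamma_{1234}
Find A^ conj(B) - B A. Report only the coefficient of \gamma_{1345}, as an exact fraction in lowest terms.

first term: \frac{2}{3} - \frac{14}{15} \gamma_{1} + \frac{3}{4} \gamma_{12} - \frac{13}{6} \gamma_{14} - \frac{47}{18} \gamma_{35} + \frac{8}{5} \gamma_{135} - \frac{9}{5} \gamma_{235} - \frac{12}{5} \gamma_{345} - 2 \gamma_{1345} + \frac{9}{4} \gamma_{2345}
second term: -\frac{2}{3} - \frac{14}{15} \gamma_{1} + \frac{3}{4} \gamma_{12} - \frac{1}{6} \gamma_{14} + \frac{61}{18} \gamma_{35} - \frac{8}{5} \gamma_{135} + \frac{9}{5} \gamma_{235} - \frac{12}{5} \gamma_{345} + 2 \gamma_{1345} - \frac{9}{4} \gamma_{2345}
Answer: -4


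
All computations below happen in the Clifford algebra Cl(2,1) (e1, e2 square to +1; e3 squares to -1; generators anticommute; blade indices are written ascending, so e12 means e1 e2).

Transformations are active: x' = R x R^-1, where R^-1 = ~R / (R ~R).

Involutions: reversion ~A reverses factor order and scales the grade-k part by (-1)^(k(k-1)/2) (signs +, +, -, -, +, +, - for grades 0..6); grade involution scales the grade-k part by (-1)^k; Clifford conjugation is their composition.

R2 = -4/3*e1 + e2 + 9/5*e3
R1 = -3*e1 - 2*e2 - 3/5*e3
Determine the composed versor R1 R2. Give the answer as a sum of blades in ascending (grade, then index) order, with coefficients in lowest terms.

Distribute over the terms of R1 (each basis-blade product reordered to ascending indices, repeated generators contracted through their squares):
(-3*e1) R2 = 4 - 3*e12 - 27/5*e13
(-2*e2) R2 = -2 - 8/3*e12 - 18/5*e23
(-3/5*e3) R2 = 27/25 - 4/5*e13 + 3/5*e23
Summing the partial products and collecting blades:
Answer: 77/25 - 17/3*e12 - 31/5*e13 - 3*e23


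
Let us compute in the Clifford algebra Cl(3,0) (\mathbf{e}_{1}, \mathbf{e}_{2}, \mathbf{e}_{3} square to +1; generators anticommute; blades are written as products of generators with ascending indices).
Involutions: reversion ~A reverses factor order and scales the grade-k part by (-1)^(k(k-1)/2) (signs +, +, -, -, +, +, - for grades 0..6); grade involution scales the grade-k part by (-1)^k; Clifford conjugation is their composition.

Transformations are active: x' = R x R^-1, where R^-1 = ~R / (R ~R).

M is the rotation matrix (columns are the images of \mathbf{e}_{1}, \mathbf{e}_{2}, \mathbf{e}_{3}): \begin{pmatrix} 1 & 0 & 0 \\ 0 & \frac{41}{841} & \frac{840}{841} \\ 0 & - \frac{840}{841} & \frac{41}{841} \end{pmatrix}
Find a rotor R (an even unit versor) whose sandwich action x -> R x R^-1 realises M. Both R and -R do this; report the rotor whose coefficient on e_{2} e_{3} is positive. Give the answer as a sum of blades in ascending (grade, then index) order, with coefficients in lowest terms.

Method: write R = a + b12*e_{1} e_{2} + b13*e_{1} e_{3} + b23*e_{2} e_{3} with a^2 + b12^2 + b13^2 + b23^2 = 1 (so R^-1 = ~R). Expanding the columns R e_j ~R gives tr M = 4a^2 - 1 and, from the antisymmetric part, M21 - M12 = -4a*b12, M13 - M31 = 4a*b13, M32 - M23 = -4a*b23.
Here tr M = \frac{923}{841}, so a^2 = (1 + tr M)/4 = \frac{441}{841} and a = ±\frac{21}{29}. Taking a = \frac{21}{29}: M21 - M12 = 0, M13 - M31 = 0, M32 - M23 = -\frac{1680}{841}, giving b12 = 0, b13 = 0, b23 = \frac{20}{29}, i.e. R = \frac{21}{29} + \frac{20}{29} e_{2} e_{3}.
Its e_{2} e_{3} coefficient is already positive.
Answer: \frac{21}{29} + \frac{20}{29} e_{2} e_{3}. Recall the cover is two-to-one: with M of trace \frac{923}{841}, both preimages act alike, and the stated e_{2} e_{3} sign chooses the sheet.


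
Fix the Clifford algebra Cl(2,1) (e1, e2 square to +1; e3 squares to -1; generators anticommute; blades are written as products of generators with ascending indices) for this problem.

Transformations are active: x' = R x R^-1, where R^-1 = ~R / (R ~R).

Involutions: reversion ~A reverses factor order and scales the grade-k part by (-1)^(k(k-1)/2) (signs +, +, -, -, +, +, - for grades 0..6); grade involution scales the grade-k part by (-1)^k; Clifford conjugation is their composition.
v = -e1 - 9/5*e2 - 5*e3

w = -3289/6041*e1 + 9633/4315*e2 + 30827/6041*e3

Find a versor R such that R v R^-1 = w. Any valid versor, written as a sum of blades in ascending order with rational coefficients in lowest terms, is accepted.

A norm check does it: q(v) = q(w) = -519/25, hence R = v + w = -9330/6041*e1 + 1866/4315*e2 + 622/6041*e3 realises the map — parallel part kept, (v - w)/2 negated, v carried to w.
Answer: -9330/6041*e1 + 1866/4315*e2 + 622/6041*e3


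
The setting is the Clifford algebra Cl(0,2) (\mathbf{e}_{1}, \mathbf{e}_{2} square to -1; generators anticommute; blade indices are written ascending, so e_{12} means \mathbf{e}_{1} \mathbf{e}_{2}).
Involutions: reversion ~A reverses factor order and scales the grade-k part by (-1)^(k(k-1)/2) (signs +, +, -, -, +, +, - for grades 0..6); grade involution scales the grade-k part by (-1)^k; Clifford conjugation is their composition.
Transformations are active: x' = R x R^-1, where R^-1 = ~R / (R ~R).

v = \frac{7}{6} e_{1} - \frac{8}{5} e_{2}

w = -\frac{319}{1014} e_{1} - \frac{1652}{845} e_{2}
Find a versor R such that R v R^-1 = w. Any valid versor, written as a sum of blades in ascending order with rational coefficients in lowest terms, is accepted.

R = v + w = \frac{144}{169} e_{1} - \frac{3004}{845} e_{2} works: the equal norms (-\frac{3529}{900}) guarantee its sandwich swaps v into w.
Answer: \frac{144}{169} e_{1} - \frac{3004}{845} e_{2}


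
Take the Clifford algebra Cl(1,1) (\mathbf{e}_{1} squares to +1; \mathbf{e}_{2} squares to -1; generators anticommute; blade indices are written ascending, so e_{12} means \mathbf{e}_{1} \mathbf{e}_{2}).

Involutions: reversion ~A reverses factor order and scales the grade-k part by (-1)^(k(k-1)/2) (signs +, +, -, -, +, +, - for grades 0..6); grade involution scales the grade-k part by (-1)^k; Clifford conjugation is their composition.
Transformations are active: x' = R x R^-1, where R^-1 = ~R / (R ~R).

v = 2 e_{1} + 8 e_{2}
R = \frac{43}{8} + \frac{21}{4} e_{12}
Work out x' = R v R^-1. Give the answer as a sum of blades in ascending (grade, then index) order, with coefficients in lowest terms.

~R = \frac{43}{8} - \frac{21}{4} e_{12}, and R ~R = \frac{85}{64}, so R^-1 = ~R / (\frac{85}{64}).
R v = -\frac{125}{4} e_{1} + \frac{65}{2} e_{2}
Answer: -\frac{4334}{17} e_{1} + \frac{4336}{17} e_{2}


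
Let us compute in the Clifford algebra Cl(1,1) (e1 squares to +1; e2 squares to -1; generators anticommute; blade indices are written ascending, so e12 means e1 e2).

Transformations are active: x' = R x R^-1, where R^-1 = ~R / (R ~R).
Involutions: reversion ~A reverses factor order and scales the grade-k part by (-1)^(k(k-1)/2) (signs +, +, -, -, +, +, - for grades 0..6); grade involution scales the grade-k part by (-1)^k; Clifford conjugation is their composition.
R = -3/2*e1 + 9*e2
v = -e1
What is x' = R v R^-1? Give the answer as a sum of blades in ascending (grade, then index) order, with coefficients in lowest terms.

~R = -3/2*e1 + 9*e2, and R ~R = -315/4, so R^-1 = ~R / (-315/4).
R v = 3/2 + 9*e12
Answer: 37/35*e1 - 12/35*e2


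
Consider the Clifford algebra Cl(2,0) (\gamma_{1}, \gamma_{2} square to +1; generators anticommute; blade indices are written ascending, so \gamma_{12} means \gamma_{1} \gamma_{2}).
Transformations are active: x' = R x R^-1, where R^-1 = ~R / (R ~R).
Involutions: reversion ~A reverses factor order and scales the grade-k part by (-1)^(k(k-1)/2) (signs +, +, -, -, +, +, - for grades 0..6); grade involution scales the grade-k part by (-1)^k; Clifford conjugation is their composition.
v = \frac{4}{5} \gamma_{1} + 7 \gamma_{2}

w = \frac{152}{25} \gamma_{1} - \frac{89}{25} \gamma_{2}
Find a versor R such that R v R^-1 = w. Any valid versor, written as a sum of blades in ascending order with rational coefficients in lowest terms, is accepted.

Sketch: the shared square \frac{1241}{25} makes R = v + w = \frac{172}{25} \gamma_{1} + \frac{86}{25} \gamma_{2} the natural versor; its sandwich fixes that direction, negates (v - w)/2, and sends v to w.
Answer: \frac{172}{25} \gamma_{1} + \frac{86}{25} \gamma_{2}


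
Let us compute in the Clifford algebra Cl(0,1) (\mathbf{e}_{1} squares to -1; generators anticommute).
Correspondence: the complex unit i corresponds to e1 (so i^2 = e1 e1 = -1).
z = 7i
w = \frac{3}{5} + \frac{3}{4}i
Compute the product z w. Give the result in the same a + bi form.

In blades: z = 7 e_{1}, w = \frac{3}{5} + \frac{3}{4} e_{1}.
Distribute z over w term by term (generator squares from the signature, products reordered to ascending indices): (7 e_{1})*w = -\frac{21}{4} + \frac{21}{5} e_{1}.
Sum: -\frac{21}{4} + \frac{21}{5} e_{1}; translating back through the correspondence:
Answer: -\frac{21}{4} + \frac{21}{5}i


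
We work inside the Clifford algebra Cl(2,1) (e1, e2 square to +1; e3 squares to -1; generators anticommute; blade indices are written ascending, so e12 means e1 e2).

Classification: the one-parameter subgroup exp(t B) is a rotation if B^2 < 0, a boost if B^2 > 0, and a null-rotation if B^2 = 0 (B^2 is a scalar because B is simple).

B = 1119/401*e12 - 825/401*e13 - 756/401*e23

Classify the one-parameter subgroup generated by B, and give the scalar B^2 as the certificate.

B^2 term by term: the squares give (1119/401)^2*(e12)^2 + (-825/401)^2*(e13)^2 + (-756/401)^2*(e23)^2 = 1252161/160801*(-1) + 680625/160801*(+1) + 571536/160801*(+1) = 0 (each basis 2-blade squares to minus the product of its generators' squares); cross terms between blades sharing an index anticommute and cancel. So B^2 = 0.
Answer: null-rotation, certificate B^2 = 0. Why this suffices: the scalar 0 survives any versor conjugation, so its sign alone determines the class however B is presented.


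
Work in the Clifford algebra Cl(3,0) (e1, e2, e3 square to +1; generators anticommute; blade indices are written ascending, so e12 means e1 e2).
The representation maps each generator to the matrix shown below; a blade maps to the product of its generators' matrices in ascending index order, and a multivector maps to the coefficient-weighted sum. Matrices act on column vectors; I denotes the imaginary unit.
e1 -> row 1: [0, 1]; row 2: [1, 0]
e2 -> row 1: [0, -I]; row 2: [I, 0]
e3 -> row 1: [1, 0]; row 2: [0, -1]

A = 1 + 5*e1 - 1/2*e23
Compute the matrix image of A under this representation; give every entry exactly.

Bivector images (products of the table entries): rho(e23) = rho(e2)rho(e3) = row 1: [0, I]; row 2: [I, 0].
M = (1)*1 + (5)*rho(e1) + (-1/2)*rho(e23), summed entrywise (1 is the identity matrix):
Answer: row 1: [1, 5 - I/2]; row 2: [5 - I/2, 1]


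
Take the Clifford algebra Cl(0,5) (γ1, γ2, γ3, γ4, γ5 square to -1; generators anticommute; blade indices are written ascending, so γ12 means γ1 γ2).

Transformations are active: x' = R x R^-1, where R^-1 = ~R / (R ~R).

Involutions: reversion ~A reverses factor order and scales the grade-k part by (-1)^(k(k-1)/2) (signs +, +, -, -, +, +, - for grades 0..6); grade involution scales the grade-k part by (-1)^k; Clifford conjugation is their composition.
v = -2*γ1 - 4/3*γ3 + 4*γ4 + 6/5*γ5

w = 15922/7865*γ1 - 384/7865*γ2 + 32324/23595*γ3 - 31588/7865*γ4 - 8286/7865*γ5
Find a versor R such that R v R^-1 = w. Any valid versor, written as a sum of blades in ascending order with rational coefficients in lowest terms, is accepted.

Take R = v + w = 192/7865*γ1 - 384/7865*γ2 + 288/7865*γ3 - 128/7865*γ4 + 1152/7865*γ5. Because q(v) = q(w) = -5224/225, conjugation by R sends v exactly to w.
Answer: 192/7865*γ1 - 384/7865*γ2 + 288/7865*γ3 - 128/7865*γ4 + 1152/7865*γ5


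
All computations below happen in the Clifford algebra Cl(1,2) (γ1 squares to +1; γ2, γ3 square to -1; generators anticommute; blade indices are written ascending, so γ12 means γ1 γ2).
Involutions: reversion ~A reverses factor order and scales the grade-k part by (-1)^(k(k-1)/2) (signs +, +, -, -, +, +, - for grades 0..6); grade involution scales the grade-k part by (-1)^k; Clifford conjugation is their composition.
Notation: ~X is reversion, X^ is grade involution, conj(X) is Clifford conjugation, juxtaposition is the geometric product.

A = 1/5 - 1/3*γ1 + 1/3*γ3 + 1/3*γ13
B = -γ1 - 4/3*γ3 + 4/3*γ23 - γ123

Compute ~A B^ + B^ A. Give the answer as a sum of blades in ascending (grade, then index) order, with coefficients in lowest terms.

first term: -7/9 + 29/45*γ1 + 7/9*γ2 + 3/5*γ3 - 7/9*γ12 - 7/9*γ13 - 1/15*γ23 - 11/45*γ123
second term: -7/9 + 29/45*γ1 - 7/9*γ2 + 3/5*γ3 - 7/9*γ12 + 7/9*γ13 - 1/15*γ23 - 11/45*γ123
Answer: -14/9 + 58/45*γ1 + 6/5*γ3 - 14/9*γ12 - 2/15*γ23 - 22/45*γ123


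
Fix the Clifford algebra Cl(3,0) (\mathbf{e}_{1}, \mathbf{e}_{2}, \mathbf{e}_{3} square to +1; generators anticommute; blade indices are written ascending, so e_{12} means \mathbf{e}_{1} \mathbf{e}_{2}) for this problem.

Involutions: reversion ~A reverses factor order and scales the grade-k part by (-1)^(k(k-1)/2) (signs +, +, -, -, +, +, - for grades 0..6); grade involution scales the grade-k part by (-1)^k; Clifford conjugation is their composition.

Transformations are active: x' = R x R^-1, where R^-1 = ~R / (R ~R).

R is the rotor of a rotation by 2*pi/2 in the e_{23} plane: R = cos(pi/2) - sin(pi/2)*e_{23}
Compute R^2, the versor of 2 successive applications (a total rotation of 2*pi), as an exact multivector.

Rotor phase runs at HALF the rotation angle; powers of one rotor simply add phase, so after 2 steps in e_{23} the phase is 2*pi/2 = \pi and R^2 = cos(\pi) - sin(\pi)*e_{23}.
cos(\pi) = -1 and sin(\pi) = 0, so R^2 = -1. The total rotation 2*pi is 1 full turn, so every vector returns to itself, yet the rotor is -1, on the OTHER sheet of the double cover (an odd number of 2*pi turns).
Answer: -1


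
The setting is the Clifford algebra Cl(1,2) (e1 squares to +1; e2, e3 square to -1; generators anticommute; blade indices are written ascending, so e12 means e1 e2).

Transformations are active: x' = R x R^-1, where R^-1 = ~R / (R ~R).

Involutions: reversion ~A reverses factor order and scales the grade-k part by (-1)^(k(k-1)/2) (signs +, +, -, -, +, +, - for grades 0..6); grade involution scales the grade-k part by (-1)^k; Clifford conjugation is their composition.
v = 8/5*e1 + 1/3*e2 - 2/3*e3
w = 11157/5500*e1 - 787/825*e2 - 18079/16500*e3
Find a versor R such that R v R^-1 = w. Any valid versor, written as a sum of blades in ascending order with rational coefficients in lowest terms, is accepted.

Sketch: the shared square 451/225 makes R = v + w = 19957/5500*e1 - 512/825*e2 - 9693/5500*e3 the natural versor; its sandwich fixes that direction, negates (v - w)/2, and sends v to w.
Answer: 19957/5500*e1 - 512/825*e2 - 9693/5500*e3


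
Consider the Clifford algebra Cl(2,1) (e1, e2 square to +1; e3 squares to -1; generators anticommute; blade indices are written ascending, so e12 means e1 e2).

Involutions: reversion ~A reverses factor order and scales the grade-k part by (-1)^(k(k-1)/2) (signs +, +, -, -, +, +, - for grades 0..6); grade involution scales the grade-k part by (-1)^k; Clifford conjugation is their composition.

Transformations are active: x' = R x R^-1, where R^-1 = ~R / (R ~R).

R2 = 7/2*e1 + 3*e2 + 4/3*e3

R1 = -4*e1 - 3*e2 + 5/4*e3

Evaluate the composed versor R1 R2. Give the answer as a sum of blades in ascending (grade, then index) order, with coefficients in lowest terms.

Distribute over the terms of R1 (each basis-blade product reordered to ascending indices, repeated generators contracted through their squares):
(-4*e1) R2 = -14 - 12*e12 - 16/3*e13
(-3*e2) R2 = -9 + 21/2*e12 - 4*e23
(5/4*e3) R2 = -5/3 - 35/8*e13 - 15/4*e23
Summing the partial products and collecting blades:
Answer: -74/3 - 3/2*e12 - 233/24*e13 - 31/4*e23


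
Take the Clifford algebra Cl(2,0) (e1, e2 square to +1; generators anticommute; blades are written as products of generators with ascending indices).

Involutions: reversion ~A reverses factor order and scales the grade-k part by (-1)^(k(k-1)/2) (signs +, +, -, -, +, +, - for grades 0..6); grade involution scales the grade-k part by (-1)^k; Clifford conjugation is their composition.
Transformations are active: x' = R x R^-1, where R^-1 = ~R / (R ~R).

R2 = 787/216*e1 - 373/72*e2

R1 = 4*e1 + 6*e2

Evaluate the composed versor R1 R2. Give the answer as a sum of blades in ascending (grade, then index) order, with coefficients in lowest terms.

Distribute over the terms of R1 (each basis-blade product reordered to ascending indices, repeated generators contracted through their squares):
(4*e1) R2 = 787/54 - 373/18*e1 e2
(6*e2) R2 = -373/12 - 787/36*e1 e2
Summing the partial products and collecting blades:
Answer: -1783/108 - 511/12*e1 e2


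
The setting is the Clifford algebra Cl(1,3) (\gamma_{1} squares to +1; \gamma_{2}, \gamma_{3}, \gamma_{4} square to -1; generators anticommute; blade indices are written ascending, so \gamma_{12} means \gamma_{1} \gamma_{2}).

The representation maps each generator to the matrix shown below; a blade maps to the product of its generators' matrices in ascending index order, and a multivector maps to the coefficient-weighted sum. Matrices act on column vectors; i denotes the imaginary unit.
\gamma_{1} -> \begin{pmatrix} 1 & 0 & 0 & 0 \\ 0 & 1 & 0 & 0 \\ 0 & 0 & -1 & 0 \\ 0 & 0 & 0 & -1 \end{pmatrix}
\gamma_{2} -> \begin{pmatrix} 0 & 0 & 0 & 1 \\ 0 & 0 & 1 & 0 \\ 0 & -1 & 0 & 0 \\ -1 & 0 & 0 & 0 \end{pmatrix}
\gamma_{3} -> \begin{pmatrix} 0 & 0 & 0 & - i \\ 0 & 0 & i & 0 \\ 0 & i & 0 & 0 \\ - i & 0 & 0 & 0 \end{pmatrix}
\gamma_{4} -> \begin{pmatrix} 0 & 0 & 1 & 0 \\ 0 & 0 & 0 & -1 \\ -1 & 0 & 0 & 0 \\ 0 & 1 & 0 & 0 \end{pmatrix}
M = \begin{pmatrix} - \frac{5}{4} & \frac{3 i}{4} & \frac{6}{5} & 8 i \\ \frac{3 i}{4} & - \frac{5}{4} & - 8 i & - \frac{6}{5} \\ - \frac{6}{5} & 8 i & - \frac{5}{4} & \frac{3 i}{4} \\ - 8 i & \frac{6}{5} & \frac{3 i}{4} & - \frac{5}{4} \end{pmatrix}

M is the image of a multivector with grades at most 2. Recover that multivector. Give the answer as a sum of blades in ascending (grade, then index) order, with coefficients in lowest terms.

Method: the blade images are trace-orthogonal — tr(rho(e_A) rho(e_B)^-1) = 4 if A = B and 0 otherwise — and rho(e_A)^-1 = (e_A)^2 * rho(e_A) with (e_A)^2 = +1 or -1, so the coefficient of e_A in the preimage is (e_A)^2 * tr(M rho(e_A))/4.
Nonzero projections over blades of grade <= 2: 1: (1)^2 = +1, tr(M 1) = -5, coefficient -\frac{5}{4}; \gamma_{4}: (\gamma_{4})^2 = -1, tr(M rho(\gamma_{4})) = - \frac{24}{5}, coefficient \frac{6}{5}; \gamma_{13}: (\gamma_{13})^2 = +1, tr(M rho(\gamma_{13})) = -32, coefficient -8; \gamma_{34}: (\gamma_{34})^2 = -1, tr(M rho(\gamma_{34})) = 3, coefficient -\frac{3}{4}. Every other blade of grade <= 2 projects to 0.
Answer: -\frac{5}{4} + \frac{6}{5} \gamma_{4} - 8 \gamma_{13} - \frac{3}{4} \gamma_{34}


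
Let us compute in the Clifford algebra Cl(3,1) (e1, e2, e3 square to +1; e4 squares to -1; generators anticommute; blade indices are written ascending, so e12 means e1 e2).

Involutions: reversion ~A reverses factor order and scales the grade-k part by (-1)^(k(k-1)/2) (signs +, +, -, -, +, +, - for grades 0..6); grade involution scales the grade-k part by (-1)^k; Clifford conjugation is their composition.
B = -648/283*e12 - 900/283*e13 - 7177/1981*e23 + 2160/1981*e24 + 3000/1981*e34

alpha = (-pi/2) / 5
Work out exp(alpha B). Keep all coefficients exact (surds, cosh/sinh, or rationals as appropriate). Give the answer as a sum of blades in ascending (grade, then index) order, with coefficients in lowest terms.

B^2 term by term: the squares give (-648/283)^2*(e12)^2 + (-900/283)^2*(e13)^2 + (-7177/1981)^2*(e23)^2 + (2160/1981)^2*(e24)^2 + (3000/1981)^2*(e34)^2 = 419904/80089*(-1) + 810000/80089*(-1) + 51509329/3924361*(-1) + 4665600/3924361*(+1) + 9000000/3924361*(+1) = -25 (each basis 2-blade squares to minus the product of its generators' squares); cross terms between blades sharing an index anticommute and cancel; the commuting (index-disjoint) pairs give grade-4 terms 2*c*c'*(blade product), which cancel blade by blade — e1234: -3888000/560623 + 3888000/560623 = 0 — confirming B is simple. So B^2 = -25.
B^2 = -25 — the negative square puts this in the circular regime; l = 5, alpha*l = -pi/2, so exp(alpha B) = cos(-pi/2) + (sin(-pi/2)/5)*B = 0 + (-1/5)*B.
Answer: 648/1415*e12 + 180/283*e13 + 7177/9905*e23 - 432/1981*e24 - 600/1981*e34


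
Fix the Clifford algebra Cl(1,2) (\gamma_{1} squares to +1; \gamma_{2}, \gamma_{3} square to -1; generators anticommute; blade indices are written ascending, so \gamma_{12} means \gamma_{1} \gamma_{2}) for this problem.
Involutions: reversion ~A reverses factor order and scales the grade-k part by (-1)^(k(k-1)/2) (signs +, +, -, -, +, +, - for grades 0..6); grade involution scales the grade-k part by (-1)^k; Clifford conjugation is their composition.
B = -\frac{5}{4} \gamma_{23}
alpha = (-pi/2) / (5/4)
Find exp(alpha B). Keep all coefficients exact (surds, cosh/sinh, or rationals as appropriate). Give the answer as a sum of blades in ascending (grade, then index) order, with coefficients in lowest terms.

B^2 = (-\frac{5}{4})^2*(\gamma_{23})^2 = \frac{25}{16}*(-1) = -\frac{25}{16} (a basis 2-blade squares to minus the product of its generators' squares).
B^2 = -\frac{25}{16} — since the square is negative, the closed form is circular: l = \frac{5}{4}, alpha*l = - \frac{\pi}{2}, so exp(alpha B) = cos(- \frac{\pi}{2}) + (sin(- \frac{\pi}{2})/(\frac{5}{4}))*B = 0 + (- \frac{4}{5})*B.
Answer: \gamma_{23}


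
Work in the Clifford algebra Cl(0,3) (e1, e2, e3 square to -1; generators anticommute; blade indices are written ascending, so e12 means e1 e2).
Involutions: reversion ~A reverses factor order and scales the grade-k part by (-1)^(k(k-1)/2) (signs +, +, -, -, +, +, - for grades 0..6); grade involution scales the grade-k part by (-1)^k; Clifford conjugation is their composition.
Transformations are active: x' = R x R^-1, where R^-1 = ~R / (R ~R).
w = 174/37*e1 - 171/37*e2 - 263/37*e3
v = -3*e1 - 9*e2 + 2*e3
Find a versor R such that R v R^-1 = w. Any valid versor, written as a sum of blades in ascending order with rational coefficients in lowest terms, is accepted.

Sketch: the shared square -94 makes R = v + w = 63/37*e1 - 504/37*e2 - 189/37*e3 the natural versor; its sandwich fixes that direction, negates (v - w)/2, and sends v to w.
Answer: 63/37*e1 - 504/37*e2 - 189/37*e3


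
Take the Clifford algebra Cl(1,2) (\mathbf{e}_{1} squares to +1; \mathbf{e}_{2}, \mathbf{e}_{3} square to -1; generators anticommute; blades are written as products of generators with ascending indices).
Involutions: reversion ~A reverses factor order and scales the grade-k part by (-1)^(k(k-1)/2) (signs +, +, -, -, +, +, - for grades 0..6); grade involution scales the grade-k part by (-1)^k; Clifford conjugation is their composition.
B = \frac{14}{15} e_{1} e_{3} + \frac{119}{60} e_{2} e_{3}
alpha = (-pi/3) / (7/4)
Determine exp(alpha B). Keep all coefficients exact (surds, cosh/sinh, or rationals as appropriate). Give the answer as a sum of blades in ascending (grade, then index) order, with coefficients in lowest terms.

B^2 term by term: the squares give (\frac{14}{15})^2*(e_{1} e_{3})^2 + (\frac{119}{60})^2*(e_{2} e_{3})^2 = \frac{196}{225}*(+1) + \frac{14161}{3600}*(-1) = -\frac{49}{16} (each basis 2-blade squares to minus the product of its generators' squares); cross terms between blades sharing an index anticommute and cancel. So B^2 = -\frac{49}{16}.
B^2 = -\frac{49}{16} — the negative square puts this in the circular regime; l = \frac{7}{4}, alpha*l = - \frac{\pi}{3}, so exp(alpha B) = cos(- \frac{\pi}{3}) + (sin(- \frac{\pi}{3})/(\frac{7}{4}))*B = \frac{1}{2} + (- \frac{2 \sqrt{3}}{7})*B.
Answer: \frac{1}{2} - \frac{4 \sqrt{3}}{15} e_{1} e_{3} - \frac{17 \sqrt{3}}{30} e_{2} e_{3}


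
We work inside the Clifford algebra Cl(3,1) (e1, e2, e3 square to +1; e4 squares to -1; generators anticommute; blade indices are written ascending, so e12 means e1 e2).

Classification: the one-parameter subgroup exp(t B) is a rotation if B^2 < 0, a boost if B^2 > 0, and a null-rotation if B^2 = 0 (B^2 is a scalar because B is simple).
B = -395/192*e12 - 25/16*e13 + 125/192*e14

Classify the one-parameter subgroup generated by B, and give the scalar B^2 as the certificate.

B^2 term by term: the squares give (-395/192)^2*(e12)^2 + (-25/16)^2*(e13)^2 + (125/192)^2*(e14)^2 = 156025/36864*(-1) + 625/256*(-1) + 15625/36864*(+1) = -25/4 (each basis 2-blade squares to minus the product of its generators' squares); cross terms between blades sharing an index anticommute and cancel. So B^2 = -25/4.
Answer: rotation, certificate B^2 = -25/4. Check the certificate: B^2 = -25/4, and that sign is decisive whatever form B takes.


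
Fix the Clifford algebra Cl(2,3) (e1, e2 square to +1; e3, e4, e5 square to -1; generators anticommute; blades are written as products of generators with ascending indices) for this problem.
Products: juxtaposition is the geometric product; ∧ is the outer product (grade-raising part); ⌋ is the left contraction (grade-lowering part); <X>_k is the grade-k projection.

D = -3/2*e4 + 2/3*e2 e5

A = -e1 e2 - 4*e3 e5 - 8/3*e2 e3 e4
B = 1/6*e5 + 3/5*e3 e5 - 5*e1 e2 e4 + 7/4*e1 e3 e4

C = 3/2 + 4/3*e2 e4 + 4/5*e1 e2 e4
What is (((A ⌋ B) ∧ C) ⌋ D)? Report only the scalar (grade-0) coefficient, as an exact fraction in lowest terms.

step 1: 12/5 - 5*e4
step 2: 18/5 - 15/2*e4 + 16/5*e2 e4 + 48/25*e1 e2 e4
step 3: -45/4 - 27/5*e4 + 12/5*e2 e5
Answer: -45/4


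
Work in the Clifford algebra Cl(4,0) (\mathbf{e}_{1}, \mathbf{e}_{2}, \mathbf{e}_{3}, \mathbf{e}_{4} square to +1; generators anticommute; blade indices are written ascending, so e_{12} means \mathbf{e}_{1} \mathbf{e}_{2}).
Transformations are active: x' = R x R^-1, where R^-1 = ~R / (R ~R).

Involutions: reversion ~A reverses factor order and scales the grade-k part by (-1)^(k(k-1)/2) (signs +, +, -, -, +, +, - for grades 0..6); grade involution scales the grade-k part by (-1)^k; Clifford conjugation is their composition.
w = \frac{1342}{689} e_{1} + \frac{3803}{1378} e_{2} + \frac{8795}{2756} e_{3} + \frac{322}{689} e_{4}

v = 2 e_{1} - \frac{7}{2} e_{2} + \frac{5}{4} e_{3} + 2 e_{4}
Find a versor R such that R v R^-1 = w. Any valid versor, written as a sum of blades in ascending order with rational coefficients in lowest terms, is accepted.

Equal squares first: v^2 = w^2 = \frac{349}{16}. Then v + w = \frac{2720}{689} e_{1} - \frac{510}{689} e_{2} + \frac{3060}{689} e_{3} + \frac{1700}{689} e_{4} is a versor taking v to w, provided it is invertible.
Answer: \frac{2720}{689} e_{1} - \frac{510}{689} e_{2} + \frac{3060}{689} e_{3} + \frac{1700}{689} e_{4}


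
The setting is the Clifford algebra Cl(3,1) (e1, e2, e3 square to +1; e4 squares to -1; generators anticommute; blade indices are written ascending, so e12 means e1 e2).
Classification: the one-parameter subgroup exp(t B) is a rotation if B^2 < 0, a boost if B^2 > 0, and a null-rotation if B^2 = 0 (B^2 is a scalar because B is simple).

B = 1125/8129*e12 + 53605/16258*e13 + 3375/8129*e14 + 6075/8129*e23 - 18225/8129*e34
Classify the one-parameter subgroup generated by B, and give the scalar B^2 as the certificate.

B^2 term by term: the squares give (1125/8129)^2*(e12)^2 + (53605/16258)^2*(e13)^2 + (3375/8129)^2*(e14)^2 + (6075/8129)^2*(e23)^2 + (-18225/8129)^2*(e34)^2 = 1265625/66080641*(-1) + 2873496025/264322564*(-1) + 11390625/66080641*(+1) + 36905625/66080641*(-1) + 332150625/66080641*(+1) = -25/4 (each basis 2-blade squares to minus the product of its generators' squares); cross terms between blades sharing an index anticommute and cancel; the commuting (index-disjoint) pairs give grade-4 terms 2*c*c'*(blade product), which cancel blade by blade — e1234: -41006250/66080641 + 41006250/66080641 = 0 — confirming B is simple. So B^2 = -25/4.
Answer: rotation, certificate B^2 = -25/4. The class reads off the invariant scalar -25/4 directly.


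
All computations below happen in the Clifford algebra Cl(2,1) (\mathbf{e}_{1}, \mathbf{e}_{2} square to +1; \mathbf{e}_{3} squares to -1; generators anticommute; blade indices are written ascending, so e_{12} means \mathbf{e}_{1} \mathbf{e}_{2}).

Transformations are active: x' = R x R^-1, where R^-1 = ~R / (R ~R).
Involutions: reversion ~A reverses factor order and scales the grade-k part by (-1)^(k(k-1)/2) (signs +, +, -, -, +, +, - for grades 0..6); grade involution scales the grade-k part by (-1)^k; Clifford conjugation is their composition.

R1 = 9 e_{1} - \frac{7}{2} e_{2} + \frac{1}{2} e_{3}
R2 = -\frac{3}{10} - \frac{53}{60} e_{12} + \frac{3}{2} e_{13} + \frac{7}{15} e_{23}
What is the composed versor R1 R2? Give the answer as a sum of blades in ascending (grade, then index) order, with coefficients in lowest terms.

Distribute over the terms of R1 (each basis-blade product reordered to ascending indices, repeated generators contracted through their squares):
(9 e_{1}) R2 = -\frac{27}{10} e_{1} - \frac{159}{20} e_{2} + \frac{27}{2} e_{3} + \frac{21}{5} e_{123}
(-\frac{7}{2} e_{2}) R2 = -\frac{371}{120} e_{1} + \frac{21}{20} e_{2} - \frac{49}{30} e_{3} + \frac{21}{4} e_{123}
(\frac{1}{2} e_{3}) R2 = \frac{3}{4} e_{1} + \frac{7}{30} e_{2} - \frac{3}{20} e_{3} - \frac{53}{120} e_{123}
Summing the partial products and collecting blades:
Answer: -\frac{121}{24} e_{1} - \frac{20}{3} e_{2} + \frac{703}{60} e_{3} + \frac{1081}{120} e_{123}


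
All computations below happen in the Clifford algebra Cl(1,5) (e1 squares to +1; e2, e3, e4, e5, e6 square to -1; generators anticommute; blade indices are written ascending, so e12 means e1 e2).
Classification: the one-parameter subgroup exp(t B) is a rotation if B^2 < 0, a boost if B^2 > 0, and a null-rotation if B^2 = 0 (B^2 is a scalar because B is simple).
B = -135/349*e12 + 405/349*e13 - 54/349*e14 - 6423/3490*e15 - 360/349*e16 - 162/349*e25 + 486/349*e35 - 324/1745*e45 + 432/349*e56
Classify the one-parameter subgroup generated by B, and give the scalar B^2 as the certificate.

B^2 term by term: the squares give (-135/349)^2*(e12)^2 + (405/349)^2*(e13)^2 + (-54/349)^2*(e14)^2 + (-6423/3490)^2*(e15)^2 + (-360/349)^2*(e16)^2 + (-162/349)^2*(e25)^2 + (486/349)^2*(e35)^2 + (-324/1745)^2*(e45)^2 + (432/349)^2*(e56)^2 = 18225/121801*(+1) + 164025/121801*(+1) + 2916/121801*(+1) + 41254929/12180100*(+1) + 129600/121801*(+1) + 26244/121801*(-1) + 236196/121801*(-1) + 104976/3045025*(-1) + 186624/121801*(-1) = 9/4 (each basis 2-blade squares to minus the product of its generators' squares); cross terms between blades sharing an index anticommute and cancel; the commuting (index-disjoint) pairs give grade-4 terms 2*c*c'*(blade product), which cancel blade by blade — e1235: -131220/121801 + 131220/121801 = 0; e1245: 17496/121801 - 17496/121801 = 0; e1256: -116640/121801 + 116640/121801 = 0; e1345: -52488/121801 + 52488/121801 = 0; e1356: 349920/121801 - 349920/121801 = 0; e1456: -46656/121801 + 46656/121801 = 0 — confirming B is simple. So B^2 = 9/4.
Answer: boost, certificate B^2 = 9/4. The scalar 9/4 is the complete invariant here: its sign names the subgroup type.
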